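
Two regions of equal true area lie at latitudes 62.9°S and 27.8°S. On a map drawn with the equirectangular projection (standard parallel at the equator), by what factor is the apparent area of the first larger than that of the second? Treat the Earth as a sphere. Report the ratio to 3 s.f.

1.94

For the equirectangular projection with φ₀ = 0 (plate carrée), h = 1 along meridians and k = sec φ along parallels.
Areal scale at 62.9°: h·k = 1.000 × 2.195 = 2.195.
Areal scale at 27.8°: h·k = 1.000 × 1.130 = 1.130.
Ratio = 2.195/1.130 ≈ 1.94.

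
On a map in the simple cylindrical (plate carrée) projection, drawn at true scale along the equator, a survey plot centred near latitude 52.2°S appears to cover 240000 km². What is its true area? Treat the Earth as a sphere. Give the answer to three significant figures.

147000 km²

For the equirectangular projection with φ₀ = 0 (plate carrée), h = 1 along meridians and k = sec φ along parallels.
Areal scale = h·k = 1 × sec φ; at 52.2°, h = 1.000, k = 1.632, so h·k = 1.632.
True area = apparent / (areal scale) = 240000 / 1.632 ≈ 147000 km².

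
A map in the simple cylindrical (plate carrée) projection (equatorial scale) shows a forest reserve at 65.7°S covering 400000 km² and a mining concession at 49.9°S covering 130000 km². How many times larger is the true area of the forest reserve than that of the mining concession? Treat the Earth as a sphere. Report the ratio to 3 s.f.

1.97

Plate carrée has h = 1 and k = sec φ, giving areal scale sec φ; true area = (apparent area) · cos φ.
True area of forest reserve: 400000 × cos(65.7°) = 400000 × 0.4115 = 164600 km².
True area of mining concession: 130000 × cos(49.9°) = 130000 × 0.6441 = 83740 km².
Ratio = 164600 / 83740 ≈ 1.97.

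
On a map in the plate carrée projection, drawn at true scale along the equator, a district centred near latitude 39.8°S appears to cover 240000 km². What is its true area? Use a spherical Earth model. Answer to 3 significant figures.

For the equirectangular projection with φ₀ = 0 (plate carrée), h = 1 along meridians and k = sec φ along parallels.
Areal scale = h·k = 1 × sec φ; at 39.8°, h = 1.000, k = 1.302, so h·k = 1.302.
True area = apparent / (areal scale) = 240000 / 1.302 ≈ 184000 km².

184000 km²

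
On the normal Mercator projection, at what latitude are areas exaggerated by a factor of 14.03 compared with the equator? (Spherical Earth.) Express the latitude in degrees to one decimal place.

74.5°

Mercator areal scale is sec²φ.
sec²φ = 14.03  ⇒  cos²φ = 0.07128  ⇒  cos φ = 0.2670.
φ = arccos(0.2670) ≈ 74.5°.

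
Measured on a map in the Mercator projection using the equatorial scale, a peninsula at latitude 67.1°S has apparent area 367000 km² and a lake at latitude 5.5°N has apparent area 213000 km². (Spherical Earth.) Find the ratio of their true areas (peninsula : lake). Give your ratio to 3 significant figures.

0.263

Mercator's areal exaggeration is sec²φ; hence true area = (apparent area) · cos²φ.
True area of peninsula: 367000 × cos²(67.1°) = 367000 × 0.1514 = 55570 km².
True area of lake: 213000 × cos²(5.5°) = 213000 × 0.9908 = 211000 km².
Ratio = 55570 / 211000 ≈ 0.263.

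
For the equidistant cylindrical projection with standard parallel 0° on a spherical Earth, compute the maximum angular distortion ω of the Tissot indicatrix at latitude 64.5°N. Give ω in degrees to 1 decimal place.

Plate carrée maps x = Rλ, y = Rφ. The meridian scale is h = 1 and the parallel scale is k = 1/cos φ = sec φ.
At 64.5°: h = 1.000, k = 2.323; principal scales a = 2.323, b = 1.000.
sin(ω/2) = (a − b)/(a + b) = 1.323/3.323 = 0.3981, so ω = 2 arcsin(0.3981) ≈ 46.9°.

46.9°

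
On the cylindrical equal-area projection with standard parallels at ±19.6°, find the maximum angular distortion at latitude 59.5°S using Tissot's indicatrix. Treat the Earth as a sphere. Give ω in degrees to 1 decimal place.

A cylindrical equal-area projection with standard parallel φ₀ has meridian scale h = cos φ / cos φ₀ and parallel scale k = cos φ₀ / cos φ (so areas are preserved, h·k = 1).
At 59.5°: h = 0.5388, k = 1.856; principal scales a = 1.856, b = 0.5388.
sin(ω/2) = (a − b)/(a + b) = 1.317/2.395 = 0.5501, so ω = 2 arcsin(0.5501) ≈ 66.7°.

66.7°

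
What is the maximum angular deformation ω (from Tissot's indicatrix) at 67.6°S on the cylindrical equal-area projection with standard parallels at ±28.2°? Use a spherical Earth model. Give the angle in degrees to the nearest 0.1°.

86.5°

For cylindrical equal-area with standard parallel φ₀, h = cos φ / cos φ₀ and k = cos φ₀ / cos φ, so h·k = 1.
At 67.6°: h = 0.4324, k = 2.313; principal scales a = 2.313, b = 0.4324.
sin(ω/2) = (a − b)/(a + b) = 1.880/2.745 = 0.6850, so ω = 2 arcsin(0.6850) ≈ 86.5°.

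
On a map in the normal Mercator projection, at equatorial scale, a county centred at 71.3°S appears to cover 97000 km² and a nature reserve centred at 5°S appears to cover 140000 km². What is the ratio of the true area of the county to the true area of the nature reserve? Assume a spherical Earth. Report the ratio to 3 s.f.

Mercator's areal exaggeration is sec²φ; hence true area = (apparent area) · cos²φ.
True area of county: 97000 × cos²(71.3°) = 97000 × 0.1028 = 9971 km².
True area of nature reserve: 140000 × cos²(5°) = 140000 × 0.9924 = 138900 km².
Ratio = 9971 / 138900 ≈ 0.0718.

0.0718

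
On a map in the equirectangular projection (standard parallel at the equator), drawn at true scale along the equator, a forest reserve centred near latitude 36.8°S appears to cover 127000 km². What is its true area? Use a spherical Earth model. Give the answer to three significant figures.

102000 km²

In the plate carrée (x = Rλ, y = Rφ), meridians are true-scale (h = 1) and parallels are stretched by k = sec φ.
Areal scale = h·k = 1 × sec φ; at 36.8°, h = 1.000, k = 1.249, so h·k = 1.249.
True area = apparent / (areal scale) = 127000 / 1.249 ≈ 102000 km².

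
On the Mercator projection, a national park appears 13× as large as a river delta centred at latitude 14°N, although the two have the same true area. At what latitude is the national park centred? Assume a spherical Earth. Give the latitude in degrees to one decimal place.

On Mercator, (apparent₁)/(apparent₂) = sec²φ₁ / sec²φ₂ when true areas are equal.
cos²φ₂ / cos²φ₁ = 13  ⇒  cos φ₁ = cos 14° / √13 = 0.9703/3.606 = 0.2691.
φ₁ = arccos(0.2691) ≈ 74.4°.

74.4°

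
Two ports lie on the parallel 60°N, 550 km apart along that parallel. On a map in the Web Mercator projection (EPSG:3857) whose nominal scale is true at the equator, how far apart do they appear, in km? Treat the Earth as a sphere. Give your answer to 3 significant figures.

1100 km

For Mercator, h = k = sec φ (a conformal cylindrical projection has a single point scale, 1/cos φ).
Along the parallel, k = sec 60° = 1/0.5000 = 2.000.
Map distance = 550 × 2.000 ≈ 1100 km.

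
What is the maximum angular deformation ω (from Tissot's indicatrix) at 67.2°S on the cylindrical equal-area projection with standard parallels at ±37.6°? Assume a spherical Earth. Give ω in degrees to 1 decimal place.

75.7°

Cylindrical equal-area (φ₀ = 37.6°): h = cos φ / cos 37.6° along meridians, k = cos 37.6° / cos φ along parallels; h·k = 1.
At 67.2°: h = 0.4891, k = 2.045; principal scales a = 2.045, b = 0.4891.
sin(ω/2) = (a − b)/(a + b) = 1.555/2.534 = 0.6139, so ω = 2 arcsin(0.6139) ≈ 75.7°.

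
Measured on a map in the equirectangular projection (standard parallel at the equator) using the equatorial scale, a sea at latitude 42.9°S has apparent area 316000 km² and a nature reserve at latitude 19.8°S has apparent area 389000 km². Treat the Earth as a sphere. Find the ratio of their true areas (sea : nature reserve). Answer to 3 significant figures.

On the plate carrée, areal scale = h·k = 1 × sec φ, so true area = apparent × cos φ.
True area of sea: 316000 × cos(42.9°) = 316000 × 0.7325 = 231500 km².
True area of nature reserve: 389000 × cos(19.8°) = 389000 × 0.9409 = 366000 km².
Ratio = 231500 / 366000 ≈ 0.632.

0.632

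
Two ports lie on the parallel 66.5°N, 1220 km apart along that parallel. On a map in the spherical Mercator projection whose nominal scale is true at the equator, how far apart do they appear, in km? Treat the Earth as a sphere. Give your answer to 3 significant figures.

For Mercator, h = k = sec φ (a conformal cylindrical projection has a single point scale, 1/cos φ).
Along the parallel, k = sec 66.5° = 1/0.3987 = 2.508.
Map distance = 1220 × 2.508 ≈ 3060 km.

3060 km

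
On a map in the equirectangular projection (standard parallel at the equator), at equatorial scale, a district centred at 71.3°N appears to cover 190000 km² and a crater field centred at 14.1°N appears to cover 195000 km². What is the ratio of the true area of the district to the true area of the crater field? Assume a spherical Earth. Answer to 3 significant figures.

0.322

On the plate carrée, areal scale = h·k = 1 × sec φ, so true area = apparent × cos φ.
True area of district: 190000 × cos(71.3°) = 190000 × 0.3206 = 60920 km².
True area of crater field: 195000 × cos(14.1°) = 195000 × 0.9699 = 189100 km².
Ratio = 60920 / 189100 ≈ 0.322.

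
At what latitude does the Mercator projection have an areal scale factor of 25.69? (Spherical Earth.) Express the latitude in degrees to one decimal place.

Mercator areal scale is sec²φ.
sec²φ = 25.69  ⇒  cos²φ = 0.03893  ⇒  cos φ = 0.1973.
φ = arccos(0.1973) ≈ 78.6°.

78.6°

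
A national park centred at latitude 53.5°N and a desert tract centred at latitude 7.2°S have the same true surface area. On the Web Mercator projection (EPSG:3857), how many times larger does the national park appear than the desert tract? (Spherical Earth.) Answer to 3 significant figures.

Mercator is conformal with k = sec φ, so areal scale = k² = sec²φ.
At 53.5°: sec²(53.5°) = 1/0.5948² = 2.826.
At 7.2°: sec²(7.2°) = 1/0.9921² = 1.016.
Ratio = 2.826/1.016 = cos²(7.2°)/cos²(53.5°) ≈ 2.78.

2.78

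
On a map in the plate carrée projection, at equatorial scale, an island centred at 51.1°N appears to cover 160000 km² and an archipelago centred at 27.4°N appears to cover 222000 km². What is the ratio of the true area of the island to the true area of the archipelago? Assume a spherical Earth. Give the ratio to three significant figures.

Plate carrée has h = 1 and k = sec φ, giving areal scale sec φ; true area = (apparent area) · cos φ.
True area of island: 160000 × cos(51.1°) = 160000 × 0.6280 = 100500 km².
True area of archipelago: 222000 × cos(27.4°) = 222000 × 0.8878 = 197100 km².
Ratio = 100500 / 197100 ≈ 0.510.

0.510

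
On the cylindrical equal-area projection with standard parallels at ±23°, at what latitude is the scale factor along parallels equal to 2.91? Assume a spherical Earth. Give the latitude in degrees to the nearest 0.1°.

71.6°

Cylindrical equal-area (φ₀ = 23°): h = cos φ / cos 23° along meridians, k = cos 23° / cos φ along parallels; h·k = 1.
k = cos φ₀ / cos φ = 2.91  ⇒  cos φ = cos 23° / 2.91 = 0.3163.
φ = arccos(0.3163) ≈ 71.6°.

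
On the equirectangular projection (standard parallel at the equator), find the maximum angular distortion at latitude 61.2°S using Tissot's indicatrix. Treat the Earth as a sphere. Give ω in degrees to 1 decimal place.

40.9°

For the equirectangular projection with φ₀ = 0 (plate carrée), h = 1 along meridians and k = sec φ along parallels.
At 61.2°: h = 1.000, k = 2.076; principal scales a = 2.076, b = 1.000.
sin(ω/2) = (a − b)/(a + b) = 1.076/3.076 = 0.3498, so ω = 2 arcsin(0.3498) ≈ 40.9°.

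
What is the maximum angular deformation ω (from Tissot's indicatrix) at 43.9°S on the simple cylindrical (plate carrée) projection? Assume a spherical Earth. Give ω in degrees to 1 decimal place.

18.7°

In the plate carrée (x = Rλ, y = Rφ), meridians are true-scale (h = 1) and parallels are stretched by k = sec φ.
At 43.9°: h = 1.000, k = 1.388; principal scales a = 1.388, b = 1.000.
sin(ω/2) = (a − b)/(a + b) = 0.3878/2.388 = 0.1624, so ω = 2 arcsin(0.1624) ≈ 18.7°.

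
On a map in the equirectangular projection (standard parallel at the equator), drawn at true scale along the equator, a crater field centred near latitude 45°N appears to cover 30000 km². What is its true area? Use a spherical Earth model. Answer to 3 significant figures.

21200 km²

Plate carrée maps x = Rλ, y = Rφ. The meridian scale is h = 1 and the parallel scale is k = 1/cos φ = sec φ.
Areal scale = h·k = 1 × sec φ; at 45°, h = 1.000, k = 1.414, so h·k = 1.414.
True area = apparent / (areal scale) = 30000 / 1.414 ≈ 21200 km².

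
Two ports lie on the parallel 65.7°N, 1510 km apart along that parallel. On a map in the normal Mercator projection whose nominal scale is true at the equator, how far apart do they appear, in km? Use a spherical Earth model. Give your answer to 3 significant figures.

The Mercator projection is conformal; its linear scale factor is the same in every direction and equals sec φ = 1/cos φ.
Along the parallel, k = sec 65.7° = 1/0.4115 = 2.430.
Map distance = 1510 × 2.430 ≈ 3670 km.

3670 km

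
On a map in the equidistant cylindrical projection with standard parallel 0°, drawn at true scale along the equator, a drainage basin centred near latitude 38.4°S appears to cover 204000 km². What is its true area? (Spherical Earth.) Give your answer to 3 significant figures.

160000 km²

For the equirectangular projection with φ₀ = 0 (plate carrée), h = 1 along meridians and k = sec φ along parallels.
Areal scale = h·k = 1 × sec φ; at 38.4°, h = 1.000, k = 1.276, so h·k = 1.276.
True area = apparent / (areal scale) = 204000 / 1.276 ≈ 160000 km².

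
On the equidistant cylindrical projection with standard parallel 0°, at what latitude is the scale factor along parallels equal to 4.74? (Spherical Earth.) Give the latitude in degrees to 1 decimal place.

77.8°

Plate carrée: h = 1, k = sec φ along parallels.
sec φ = 4.74  ⇒  cos φ = 0.2110  ⇒  φ ≈ 77.8°.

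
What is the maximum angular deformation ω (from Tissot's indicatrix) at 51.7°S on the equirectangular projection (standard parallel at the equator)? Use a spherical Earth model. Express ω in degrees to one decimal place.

In the plate carrée (x = Rλ, y = Rφ), meridians are true-scale (h = 1) and parallels are stretched by k = sec φ.
At 51.7°: h = 1.000, k = 1.613; principal scales a = 1.613, b = 1.000.
sin(ω/2) = (a − b)/(a + b) = 0.6135/2.613 = 0.2347, so ω = 2 arcsin(0.2347) ≈ 27.2°.

27.2°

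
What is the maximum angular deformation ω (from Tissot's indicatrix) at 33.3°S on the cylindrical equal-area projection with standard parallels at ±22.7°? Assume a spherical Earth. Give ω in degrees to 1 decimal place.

11.3°

A cylindrical equal-area projection with standard parallel φ₀ has meridian scale h = cos φ / cos φ₀ and parallel scale k = cos φ₀ / cos φ (so areas are preserved, h·k = 1).
At 33.3°: h = 0.9060, k = 1.104; principal scales a = 1.104, b = 0.9060.
sin(ω/2) = (a − b)/(a + b) = 0.1978/2.010 = 0.09841, so ω = 2 arcsin(0.09841) ≈ 11.3°.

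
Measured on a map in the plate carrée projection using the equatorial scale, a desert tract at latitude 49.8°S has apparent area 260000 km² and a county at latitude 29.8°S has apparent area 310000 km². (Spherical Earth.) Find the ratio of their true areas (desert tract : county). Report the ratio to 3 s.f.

0.624

On the plate carrée, areal scale = h·k = 1 × sec φ, so true area = apparent × cos φ.
True area of desert tract: 260000 × cos(49.8°) = 260000 × 0.6455 = 167800 km².
True area of county: 310000 × cos(29.8°) = 310000 × 0.8678 = 269000 km².
Ratio = 167800 / 269000 ≈ 0.624.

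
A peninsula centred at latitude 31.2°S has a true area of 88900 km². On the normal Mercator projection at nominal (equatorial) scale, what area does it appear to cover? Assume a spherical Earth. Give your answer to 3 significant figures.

Mercator is conformal, so the point scale is isotropic: h = k = sec φ = 1/cos φ.
Areal scale = k² = sec²φ = 1/cos²(31.2°) = 1/0.8554² = 1.367.
Apparent area = 88900 × 1.367 ≈ 122000 km².

122000 km²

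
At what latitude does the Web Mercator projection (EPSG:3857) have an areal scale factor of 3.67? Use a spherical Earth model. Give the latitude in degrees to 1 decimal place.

58.5°

Mercator areal scale is sec²φ.
sec²φ = 3.67  ⇒  cos²φ = 0.2725  ⇒  cos φ = 0.5220.
φ = arccos(0.5220) ≈ 58.5°.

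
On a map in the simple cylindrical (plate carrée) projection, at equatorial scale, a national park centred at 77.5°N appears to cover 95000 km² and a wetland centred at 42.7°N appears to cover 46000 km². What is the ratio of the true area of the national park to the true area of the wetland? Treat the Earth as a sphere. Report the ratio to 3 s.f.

0.608

On the plate carrée, areal scale = h·k = 1 × sec φ, so true area = apparent × cos φ.
True area of national park: 95000 × cos(77.5°) = 95000 × 0.2164 = 20560 km².
True area of wetland: 46000 × cos(42.7°) = 46000 × 0.7349 = 33810 km².
Ratio = 20560 / 33810 ≈ 0.608.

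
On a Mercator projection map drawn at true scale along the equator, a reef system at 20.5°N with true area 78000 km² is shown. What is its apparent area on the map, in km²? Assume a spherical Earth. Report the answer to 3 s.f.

88900 km²

For Mercator, h = k = sec φ (a conformal cylindrical projection has a single point scale, 1/cos φ).
Areal scale = k² = sec²φ = 1/cos²(20.5°) = 1/0.9367² = 1.140.
Apparent area = 78000 × 1.140 ≈ 88900 km².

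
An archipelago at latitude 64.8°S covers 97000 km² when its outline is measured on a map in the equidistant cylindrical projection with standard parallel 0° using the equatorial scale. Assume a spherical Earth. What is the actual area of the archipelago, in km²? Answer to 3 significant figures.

41300 km²

In the plate carrée (x = Rλ, y = Rφ), meridians are true-scale (h = 1) and parallels are stretched by k = sec φ.
Areal scale = h·k = 1 × sec φ; at 64.8°, h = 1.000, k = 2.349, so h·k = 2.349.
True area = apparent / (areal scale) = 97000 / 2.349 ≈ 41300 km².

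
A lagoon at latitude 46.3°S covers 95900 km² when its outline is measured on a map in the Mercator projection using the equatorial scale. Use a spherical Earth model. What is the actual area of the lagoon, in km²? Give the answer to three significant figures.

45800 km²

For Mercator, h = k = sec φ (a conformal cylindrical projection has a single point scale, 1/cos φ).
Areal scale = k² = sec²φ = 1/cos²(46.3°) = 1/0.6909² = 2.095.
True area = apparent / (areal scale) = 95900 / 2.095 ≈ 45800 km².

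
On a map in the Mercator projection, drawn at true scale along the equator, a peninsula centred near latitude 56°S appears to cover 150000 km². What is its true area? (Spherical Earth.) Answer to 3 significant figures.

For Mercator, h = k = sec φ (a conformal cylindrical projection has a single point scale, 1/cos φ).
Areal scale = k² = sec²φ = 1/cos²(56°) = 1/0.5592² = 3.198.
True area = apparent / (areal scale) = 150000 / 3.198 ≈ 46900 km².

46900 km²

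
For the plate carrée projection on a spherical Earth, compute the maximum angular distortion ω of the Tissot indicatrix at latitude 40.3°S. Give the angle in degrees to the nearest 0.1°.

Plate carrée maps x = Rλ, y = Rφ. The meridian scale is h = 1 and the parallel scale is k = 1/cos φ = sec φ.
At 40.3°: h = 1.000, k = 1.311; principal scales a = 1.311, b = 1.000.
sin(ω/2) = (a − b)/(a + b) = 0.3112/2.311 = 0.1346, so ω = 2 arcsin(0.1346) ≈ 15.5°.

15.5°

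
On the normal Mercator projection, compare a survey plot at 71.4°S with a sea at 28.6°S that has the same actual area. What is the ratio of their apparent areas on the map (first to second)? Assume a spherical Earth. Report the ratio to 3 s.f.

7.58

Mercator areal scale is sec²φ.
At 71.4°: sec²(71.4°) = 1/0.3190² = 9.829.
At 28.6°: sec²(28.6°) = 1/0.8780² = 1.297.
Ratio = 9.829/1.297 = cos²(28.6°)/cos²(71.4°) ≈ 7.58.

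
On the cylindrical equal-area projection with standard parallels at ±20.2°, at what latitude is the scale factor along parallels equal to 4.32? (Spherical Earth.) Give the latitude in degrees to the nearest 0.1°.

For cylindrical equal-area with standard parallel φ₀, h = cos φ / cos φ₀ and k = cos φ₀ / cos φ, so h·k = 1.
k = cos φ₀ / cos φ = 4.32  ⇒  cos φ = cos 20.2° / 4.32 = 0.2172.
φ = arccos(0.2172) ≈ 77.5°.

77.5°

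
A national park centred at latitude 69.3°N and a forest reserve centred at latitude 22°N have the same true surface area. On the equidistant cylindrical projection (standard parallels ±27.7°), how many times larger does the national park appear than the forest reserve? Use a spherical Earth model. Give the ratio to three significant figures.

With standard parallel φ₀ = 27.7°, the equirectangular projection gives x = Rλ cos φ₀, y = Rφ, so h = 1 and k = cos 27.7° / cos φ.
Areal scale at 69.3°: h·k = 1.000 × 2.505 = 2.505.
Areal scale at 22°: h·k = 1.000 × 0.9549 = 0.9549.
Ratio = 2.505/0.9549 ≈ 2.62.

2.62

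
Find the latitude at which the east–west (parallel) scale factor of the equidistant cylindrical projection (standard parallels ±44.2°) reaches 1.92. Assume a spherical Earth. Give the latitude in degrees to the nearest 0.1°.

With standard parallel φ₀ = 44.2°, the equirectangular projection gives x = Rλ cos φ₀, y = Rφ, so h = 1 and k = cos 44.2° / cos φ.
k = cos φ₀ / cos φ = 1.92  ⇒  cos φ = cos 44.2° / 1.92 = 0.3734.
φ = arccos(0.3734) ≈ 68.1°.

68.1°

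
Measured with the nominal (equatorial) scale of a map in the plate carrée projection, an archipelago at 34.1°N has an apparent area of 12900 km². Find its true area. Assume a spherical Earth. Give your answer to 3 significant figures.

Plate carrée maps x = Rλ, y = Rφ. The meridian scale is h = 1 and the parallel scale is k = 1/cos φ = sec φ.
Areal scale = h·k = 1 × sec φ; at 34.1°, h = 1.000, k = 1.208, so h·k = 1.208.
True area = apparent / (areal scale) = 12900 / 1.208 ≈ 10700 km².

10700 km²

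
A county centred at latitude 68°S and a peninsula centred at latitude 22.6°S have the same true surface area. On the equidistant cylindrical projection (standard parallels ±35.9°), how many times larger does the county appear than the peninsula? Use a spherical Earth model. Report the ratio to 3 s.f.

2.46

With standard parallel φ₀ = 35.9°, the equirectangular projection gives x = Rλ cos φ₀, y = Rφ, so h = 1 and k = cos 35.9° / cos φ.
Areal scale at 68°: h·k = 1.000 × 2.162 = 2.162.
Areal scale at 22.6°: h·k = 1.000 × 0.8774 = 0.8774.
Ratio = 2.162/0.8774 ≈ 2.46.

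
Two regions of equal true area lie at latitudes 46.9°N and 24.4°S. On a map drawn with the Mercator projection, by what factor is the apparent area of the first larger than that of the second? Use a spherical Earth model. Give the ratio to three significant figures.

1.78

Mercator is conformal with k = sec φ, so areal scale = k² = sec²φ.
At 46.9°: sec²(46.9°) = 1/0.6833² = 2.142.
At 24.4°: sec²(24.4°) = 1/0.9107² = 1.206.
Ratio = 2.142/1.206 = cos²(24.4°)/cos²(46.9°) ≈ 1.78.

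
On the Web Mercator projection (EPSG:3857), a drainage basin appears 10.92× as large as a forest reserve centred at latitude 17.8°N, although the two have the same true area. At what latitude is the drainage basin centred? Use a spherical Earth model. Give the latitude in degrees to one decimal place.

On Mercator, (apparent₁)/(apparent₂) = sec²φ₁ / sec²φ₂ when true areas are equal.
cos²φ₂ / cos²φ₁ = 10.92  ⇒  cos φ₁ = cos 17.8° / √10.92 = 0.9521/3.305 = 0.2881.
φ₁ = arccos(0.2881) ≈ 73.3°.

73.3°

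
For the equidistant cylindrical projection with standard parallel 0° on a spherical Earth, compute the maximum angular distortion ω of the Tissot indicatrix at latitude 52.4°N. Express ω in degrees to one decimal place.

28.0°

For the equirectangular projection with φ₀ = 0 (plate carrée), h = 1 along meridians and k = sec φ along parallels.
At 52.4°: h = 1.000, k = 1.639; principal scales a = 1.639, b = 1.000.
sin(ω/2) = (a − b)/(a + b) = 0.6390/2.639 = 0.2421, so ω = 2 arcsin(0.2421) ≈ 28.0°.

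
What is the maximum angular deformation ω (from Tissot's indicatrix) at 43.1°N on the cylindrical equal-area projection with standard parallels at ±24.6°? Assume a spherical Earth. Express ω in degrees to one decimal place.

A cylindrical equal-area projection with standard parallel φ₀ has meridian scale h = cos φ / cos φ₀ and parallel scale k = cos φ₀ / cos φ (so areas are preserved, h·k = 1).
At 43.1°: h = 0.8031, k = 1.245; principal scales a = 1.245, b = 0.8031.
sin(ω/2) = (a − b)/(a + b) = 0.4422/2.048 = 0.2159, so ω = 2 arcsin(0.2159) ≈ 24.9°.

24.9°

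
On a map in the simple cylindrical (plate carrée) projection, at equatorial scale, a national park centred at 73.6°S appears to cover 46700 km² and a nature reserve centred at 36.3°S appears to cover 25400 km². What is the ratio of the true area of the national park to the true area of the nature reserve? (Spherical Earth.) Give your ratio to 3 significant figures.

0.644

On the plate carrée, areal scale = h·k = 1 × sec φ, so true area = apparent × cos φ.
True area of national park: 46700 × cos(73.6°) = 46700 × 0.2823 = 13190 km².
True area of nature reserve: 25400 × cos(36.3°) = 25400 × 0.8059 = 20470 km².
Ratio = 13190 / 20470 ≈ 0.644.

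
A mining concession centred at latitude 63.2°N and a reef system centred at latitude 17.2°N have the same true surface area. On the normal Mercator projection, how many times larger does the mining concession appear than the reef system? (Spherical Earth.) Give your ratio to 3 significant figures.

Mercator areal scale is sec²φ.
At 63.2°: sec²(63.2°) = 1/0.4509² = 4.919.
At 17.2°: sec²(17.2°) = 1/0.9553² = 1.096.
Ratio = 4.919/1.096 = cos²(17.2°)/cos²(63.2°) ≈ 4.49.

4.49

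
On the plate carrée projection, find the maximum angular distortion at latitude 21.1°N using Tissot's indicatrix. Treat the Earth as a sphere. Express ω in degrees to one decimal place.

4.0°

Plate carrée maps x = Rλ, y = Rφ. The meridian scale is h = 1 and the parallel scale is k = 1/cos φ = sec φ.
At 21.1°: h = 1.000, k = 1.072; principal scales a = 1.072, b = 1.000.
sin(ω/2) = (a − b)/(a + b) = 0.07186/2.072 = 0.03469, so ω = 2 arcsin(0.03469) ≈ 4.0°.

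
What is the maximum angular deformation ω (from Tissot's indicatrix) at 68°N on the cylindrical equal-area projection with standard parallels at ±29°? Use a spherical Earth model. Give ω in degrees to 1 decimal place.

Cylindrical equal-area (φ₀ = 29°): h = cos φ / cos 29° along meridians, k = cos 29° / cos φ along parallels; h·k = 1.
At 68°: h = 0.4283, k = 2.335; principal scales a = 2.335, b = 0.4283.
sin(ω/2) = (a − b)/(a + b) = 1.906/2.763 = 0.6900, so ω = 2 arcsin(0.6900) ≈ 87.3°.

87.3°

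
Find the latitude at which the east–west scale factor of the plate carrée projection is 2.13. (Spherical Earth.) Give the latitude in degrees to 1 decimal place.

Plate carrée: h = 1, k = sec φ along parallels.
sec φ = 2.13  ⇒  cos φ = 0.4695  ⇒  φ ≈ 62.0°.

62.0°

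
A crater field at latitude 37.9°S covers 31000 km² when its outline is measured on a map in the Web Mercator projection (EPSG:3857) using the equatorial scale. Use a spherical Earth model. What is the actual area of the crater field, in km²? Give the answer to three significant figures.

Mercator is conformal, so the point scale is isotropic: h = k = sec φ = 1/cos φ.
Areal scale = k² = sec²φ = 1/cos²(37.9°) = 1/0.7891² = 1.606.
True area = apparent / (areal scale) = 31000 / 1.606 ≈ 19300 km².

19300 km²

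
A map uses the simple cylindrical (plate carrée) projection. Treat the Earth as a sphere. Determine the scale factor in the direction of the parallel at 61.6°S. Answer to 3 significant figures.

2.10

Plate carrée maps x = Rλ, y = Rφ. The meridian scale is h = 1 and the parallel scale is k = 1/cos φ = sec φ.
k = 1/cos 61.6° = 1/0.4756 = 2.103.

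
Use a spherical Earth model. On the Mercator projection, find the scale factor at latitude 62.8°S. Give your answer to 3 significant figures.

2.19

The Mercator projection is conformal; its linear scale factor is the same in every direction and equals sec φ = 1/cos φ.
k = 1/cos 62.8° = 1/0.4571 = 2.188.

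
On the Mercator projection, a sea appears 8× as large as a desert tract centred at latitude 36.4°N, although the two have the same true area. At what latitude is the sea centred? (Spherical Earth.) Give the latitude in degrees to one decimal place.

73.5°

For equal true areas on Mercator, apparent areas scale as sec²φ, so the ratio is cos²φ₂ / cos²φ₁.
cos²φ₂ / cos²φ₁ = 8  ⇒  cos φ₁ = cos 36.4° / √8 = 0.8049/2.828 = 0.2846.
φ₁ = arccos(0.2846) ≈ 73.5°.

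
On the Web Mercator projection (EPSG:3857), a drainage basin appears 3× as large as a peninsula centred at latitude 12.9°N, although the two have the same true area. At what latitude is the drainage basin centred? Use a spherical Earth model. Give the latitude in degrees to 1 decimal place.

Mercator areal scale is sec²φ, so apparent-area ratio = sec²φ₁ / sec²φ₂ = cos²φ₂ / cos²φ₁.
cos²φ₂ / cos²φ₁ = 3  ⇒  cos φ₁ = cos 12.9° / √3 = 0.9748/1.732 = 0.5628.
φ₁ = arccos(0.5628) ≈ 55.8°.

55.8°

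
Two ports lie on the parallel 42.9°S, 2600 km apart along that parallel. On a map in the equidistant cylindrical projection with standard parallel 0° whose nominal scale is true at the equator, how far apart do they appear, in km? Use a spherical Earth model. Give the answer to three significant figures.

In the plate carrée (x = Rλ, y = Rφ), meridians are true-scale (h = 1) and parallels are stretched by k = sec φ.
Along the parallel, k = sec 42.9° = 1/0.7325 = 1.365.
Map distance = 2600 × 1.365 ≈ 3550 km.

3550 km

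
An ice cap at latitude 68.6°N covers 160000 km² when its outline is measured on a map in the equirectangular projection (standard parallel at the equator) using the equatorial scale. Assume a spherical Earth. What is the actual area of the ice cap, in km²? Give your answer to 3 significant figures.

Plate carrée maps x = Rλ, y = Rφ. The meridian scale is h = 1 and the parallel scale is k = 1/cos φ = sec φ.
Areal scale = h·k = 1 × sec φ; at 68.6°, h = 1.000, k = 2.741, so h·k = 2.741.
True area = apparent / (areal scale) = 160000 / 2.741 ≈ 58400 km².

58400 km²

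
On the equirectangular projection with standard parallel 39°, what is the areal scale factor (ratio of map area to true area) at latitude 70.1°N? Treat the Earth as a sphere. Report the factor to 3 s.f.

2.28

In the equirectangular projection with standard parallel φ₀ = 39° (x = Rλ cos φ₀, y = Rφ), meridians are true-scale (h = 1) and the parallel scale is k = cos φ₀ / cos φ.
Areal scale = h·k = 1 × cos φ₀ / cos φ; at 70.1°, h = 1.000, k = 2.283, so h·k = 2.283.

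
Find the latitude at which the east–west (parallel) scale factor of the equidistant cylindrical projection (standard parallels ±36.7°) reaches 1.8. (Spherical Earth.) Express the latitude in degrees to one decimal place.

With standard parallel φ₀ = 36.7°, the equirectangular projection gives x = Rλ cos φ₀, y = Rφ, so h = 1 and k = cos 36.7° / cos φ.
k = cos φ₀ / cos φ = 1.8  ⇒  cos φ = cos 36.7° / 1.8 = 0.4454.
φ = arccos(0.4454) ≈ 63.5°.

63.5°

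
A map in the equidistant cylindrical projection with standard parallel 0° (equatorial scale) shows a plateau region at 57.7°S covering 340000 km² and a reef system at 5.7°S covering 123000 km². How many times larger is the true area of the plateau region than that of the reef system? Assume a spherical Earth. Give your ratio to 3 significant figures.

On the plate carrée, areal scale = h·k = 1 × sec φ, so true area = apparent × cos φ.
True area of plateau region: 340000 × cos(57.7°) = 340000 × 0.5344 = 181700 km².
True area of reef system: 123000 × cos(5.7°) = 123000 × 0.9951 = 122400 km².
Ratio = 181700 / 122400 ≈ 1.48.

1.48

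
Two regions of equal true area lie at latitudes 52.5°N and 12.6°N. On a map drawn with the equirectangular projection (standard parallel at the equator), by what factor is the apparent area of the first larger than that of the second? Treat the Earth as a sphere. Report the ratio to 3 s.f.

1.60

Plate carrée maps x = Rλ, y = Rφ. The meridian scale is h = 1 and the parallel scale is k = 1/cos φ = sec φ.
Areal scale at 52.5°: h·k = 1.000 × 1.643 = 1.643.
Areal scale at 12.6°: h·k = 1.000 × 1.025 = 1.025.
Ratio = 1.643/1.025 ≈ 1.60.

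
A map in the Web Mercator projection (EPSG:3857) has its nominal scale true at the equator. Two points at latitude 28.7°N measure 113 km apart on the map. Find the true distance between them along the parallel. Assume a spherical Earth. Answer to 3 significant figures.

The Mercator projection is conformal; its linear scale factor is the same in every direction and equals sec φ = 1/cos φ.
Along the parallel at 28.7°, map distances are exaggerated by k = sec 28.7° = 1.140.
True distance = 113 / 1.140 = 113 × cos 28.7° ≈ 99.1 km.

99.1 km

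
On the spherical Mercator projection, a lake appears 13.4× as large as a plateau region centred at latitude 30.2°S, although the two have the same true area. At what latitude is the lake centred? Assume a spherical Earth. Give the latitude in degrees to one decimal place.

76.3°

For equal true areas on Mercator, apparent areas scale as sec²φ, so the ratio is cos²φ₂ / cos²φ₁.
cos²φ₂ / cos²φ₁ = 13.4  ⇒  cos φ₁ = cos 30.2° / √13.4 = 0.8643/3.661 = 0.2361.
φ₁ = arccos(0.2361) ≈ 76.3°.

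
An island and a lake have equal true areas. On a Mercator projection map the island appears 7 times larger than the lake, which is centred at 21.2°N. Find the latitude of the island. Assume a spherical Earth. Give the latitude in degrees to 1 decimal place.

For equal true areas on Mercator, apparent areas scale as sec²φ, so the ratio is cos²φ₂ / cos²φ₁.
cos²φ₂ / cos²φ₁ = 7  ⇒  cos φ₁ = cos 21.2° / √7 = 0.9323/2.646 = 0.3524.
φ₁ = arccos(0.3524) ≈ 69.4°.

69.4°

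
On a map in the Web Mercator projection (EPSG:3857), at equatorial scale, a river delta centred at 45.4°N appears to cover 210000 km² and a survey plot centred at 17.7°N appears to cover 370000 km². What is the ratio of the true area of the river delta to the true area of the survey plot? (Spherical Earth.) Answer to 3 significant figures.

0.308

Mercator's areal exaggeration is sec²φ; hence true area = (apparent area) · cos²φ.
True area of river delta: 210000 × cos²(45.4°) = 210000 × 0.4930 = 103500 km².
True area of survey plot: 370000 × cos²(17.7°) = 370000 × 0.9076 = 335800 km².
Ratio = 103500 / 335800 ≈ 0.308.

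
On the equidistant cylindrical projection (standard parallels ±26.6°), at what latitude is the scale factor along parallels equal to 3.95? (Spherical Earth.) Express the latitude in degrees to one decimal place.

76.9°

With standard parallel φ₀ = 26.6°, the equirectangular projection gives x = Rλ cos φ₀, y = Rφ, so h = 1 and k = cos 26.6° / cos φ.
k = cos φ₀ / cos φ = 3.95  ⇒  cos φ = cos 26.6° / 3.95 = 0.2264.
φ = arccos(0.2264) ≈ 76.9°.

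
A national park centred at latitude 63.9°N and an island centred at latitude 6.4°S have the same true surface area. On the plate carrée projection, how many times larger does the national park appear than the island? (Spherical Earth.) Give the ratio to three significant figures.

2.26

In the plate carrée (x = Rλ, y = Rφ), meridians are true-scale (h = 1) and parallels are stretched by k = sec φ.
Areal scale at 63.9°: h·k = 1.000 × 2.273 = 2.273.
Areal scale at 6.4°: h·k = 1.000 × 1.006 = 1.006.
Ratio = 2.273/1.006 ≈ 2.26.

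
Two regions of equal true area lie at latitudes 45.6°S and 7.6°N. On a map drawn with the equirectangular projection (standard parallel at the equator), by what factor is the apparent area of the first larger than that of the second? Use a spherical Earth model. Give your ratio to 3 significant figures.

1.42

For the equirectangular projection with φ₀ = 0 (plate carrée), h = 1 along meridians and k = sec φ along parallels.
Areal scale at 45.6°: h·k = 1.000 × 1.429 = 1.429.
Areal scale at 7.6°: h·k = 1.000 × 1.009 = 1.009.
Ratio = 1.429/1.009 ≈ 1.42.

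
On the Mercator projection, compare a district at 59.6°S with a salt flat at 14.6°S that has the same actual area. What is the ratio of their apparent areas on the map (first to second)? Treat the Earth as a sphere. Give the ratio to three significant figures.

Mercator areal scale is sec²φ.
At 59.6°: sec²(59.6°) = 1/0.5060² = 3.905.
At 14.6°: sec²(14.6°) = 1/0.9677² = 1.068.
Ratio = 3.905/1.068 = cos²(14.6°)/cos²(59.6°) ≈ 3.66.

3.66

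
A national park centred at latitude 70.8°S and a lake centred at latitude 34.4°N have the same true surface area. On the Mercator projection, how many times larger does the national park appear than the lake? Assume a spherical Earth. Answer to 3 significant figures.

6.29

Mercator areal scale is sec²φ.
At 70.8°: sec²(70.8°) = 1/0.3289² = 9.246.
At 34.4°: sec²(34.4°) = 1/0.8251² = 1.469.
Ratio = 9.246/1.469 = cos²(34.4°)/cos²(70.8°) ≈ 6.29.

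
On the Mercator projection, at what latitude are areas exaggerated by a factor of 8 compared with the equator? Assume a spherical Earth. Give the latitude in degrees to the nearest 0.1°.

69.3°

Mercator areal scale is sec²φ.
sec²φ = 8  ⇒  cos²φ = 0.1250  ⇒  cos φ = 0.3536.
φ = arccos(0.3536) ≈ 69.3°.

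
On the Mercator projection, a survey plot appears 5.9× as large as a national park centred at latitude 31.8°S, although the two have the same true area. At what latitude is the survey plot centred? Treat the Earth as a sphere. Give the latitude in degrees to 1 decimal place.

69.5°

Mercator areal scale is sec²φ, so apparent-area ratio = sec²φ₁ / sec²φ₂ = cos²φ₂ / cos²φ₁.
cos²φ₂ / cos²φ₁ = 5.9  ⇒  cos φ₁ = cos 31.8° / √5.9 = 0.8499/2.429 = 0.3499.
φ₁ = arccos(0.3499) ≈ 69.5°.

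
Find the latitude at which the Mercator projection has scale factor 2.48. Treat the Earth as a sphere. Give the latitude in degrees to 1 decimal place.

66.2°

Mercator scale is k = sec φ = 1/cos φ.
1/cos φ = 2.48  ⇒  cos φ = 0.4032  ⇒  φ = arccos(0.4032) ≈ 66.2°.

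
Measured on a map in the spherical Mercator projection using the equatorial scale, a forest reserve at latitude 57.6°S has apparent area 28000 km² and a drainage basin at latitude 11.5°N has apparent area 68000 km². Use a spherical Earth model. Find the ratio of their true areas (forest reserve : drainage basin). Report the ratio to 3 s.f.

0.123

On Mercator the areal scale is sec²φ, so true area = apparent × cos²φ.
True area of forest reserve: 28000 × cos²(57.6°) = 28000 × 0.2871 = 8039 km².
True area of drainage basin: 68000 × cos²(11.5°) = 68000 × 0.9603 = 65300 km².
Ratio = 8039 / 65300 ≈ 0.123.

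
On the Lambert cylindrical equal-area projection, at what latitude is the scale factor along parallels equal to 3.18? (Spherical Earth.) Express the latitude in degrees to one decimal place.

The Lambert cylindrical equal-area projection is the cylindrical equal-area projection with its standard parallel at the equator (φ₀ = 0). Cylindrical equal-area (φ₀ = 0°): h = cos φ / cos 0° along meridians, k = cos 0° / cos φ along parallels; h·k = 1.
k = cos φ₀ / cos φ = 3.18  ⇒  cos φ = cos 0° / 3.18 = 0.3145.
φ = arccos(0.3145) ≈ 71.7°.

71.7°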